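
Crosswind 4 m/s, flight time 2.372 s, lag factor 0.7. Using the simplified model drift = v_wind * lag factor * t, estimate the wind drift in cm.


drift = v_wind * lag * t = 4 * 0.7 * 2.372 = 6.6416 m ≈ 664.2 cm

664.2 cm


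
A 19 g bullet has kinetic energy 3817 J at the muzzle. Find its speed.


v = sqrt(2*E/m) = sqrt(2*3817/0.019) = 633.9 m/s

633.9 m/s


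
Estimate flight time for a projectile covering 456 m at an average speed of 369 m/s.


t = d/v = 456/369 = 1.236 s

1.236 s


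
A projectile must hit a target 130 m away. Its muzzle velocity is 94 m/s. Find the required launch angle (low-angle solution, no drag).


sin(2*theta) = R*g/v0^2 = 130*9.81/94^2 = 0.14433, theta = arcsin(0.14433)/2 = 4.149°

4.149 degrees


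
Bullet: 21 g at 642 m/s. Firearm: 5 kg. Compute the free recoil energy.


v_r = m_p*v_p/m_gun = 0.021*642/5 = 2.6964 m/s, E_r = 0.5*m_gun*v_r^2 = 0.5*5*2.6964^2 = 18.18 J

18.18 J


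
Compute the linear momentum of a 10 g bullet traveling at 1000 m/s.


p = m*v = 0.01*1000 = 10 kg·m/s

10 kg·m/s


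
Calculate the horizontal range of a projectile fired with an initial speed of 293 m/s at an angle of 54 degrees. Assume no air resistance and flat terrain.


R = v0^2 * sin(2*theta) / g = 293^2 * sin(2*54°) / 9.81 = 8323 m

8323 m


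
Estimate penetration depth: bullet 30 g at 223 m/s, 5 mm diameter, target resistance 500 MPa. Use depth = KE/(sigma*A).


A = pi*(d/2)^2 = pi*(5/2)^2 = 19.635 mm^2
E = 0.5*m*v^2 = 0.5*0.03*223^2 = 745.935 J
depth = E/(sigma*A) = 745.935 J / (500 MPa * 19.635 mm^2) = 745.935/(500 * 19.635) m = 0.0759803 m ≈ 75.98 mm

75.98 mm


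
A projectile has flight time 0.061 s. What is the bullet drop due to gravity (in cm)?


drop = 0.5*g*t^2 = 0.5*9.81*0.061^2 = 0.0182515 m ≈ 1.825 cm

1.825 cm


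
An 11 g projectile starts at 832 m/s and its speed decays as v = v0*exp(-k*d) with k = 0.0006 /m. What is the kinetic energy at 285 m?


v = v0*exp(-k*d) = 832*exp(-0.0006*285) = 701.228 m/s
E = 0.5*m*v^2 = 0.5*0.011*701.228^2 = 2704 J

2704 J


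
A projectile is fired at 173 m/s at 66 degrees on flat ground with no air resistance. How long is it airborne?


T = 2*v0*sin(theta)/g = 2*173*sin(66°)/9.81 = 32.22 s

32.22 s


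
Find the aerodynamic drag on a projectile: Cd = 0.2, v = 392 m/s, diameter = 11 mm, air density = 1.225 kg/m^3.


A = pi*(d/2)^2 = pi*(11/2000)^2 = 9.50332e-05 m^2
Fd = 0.5*Cd*rho*A*v^2 = 0.5*0.2*1.225*9.50332e-05*392^2 = 1.789 N

1.789 N


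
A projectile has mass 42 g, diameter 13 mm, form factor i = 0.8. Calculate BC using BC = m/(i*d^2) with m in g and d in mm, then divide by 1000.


BC = m/(i*d^2*1000) = 42/(0.8 * 13^2 * 1000) = 0.0003107

0.0003107


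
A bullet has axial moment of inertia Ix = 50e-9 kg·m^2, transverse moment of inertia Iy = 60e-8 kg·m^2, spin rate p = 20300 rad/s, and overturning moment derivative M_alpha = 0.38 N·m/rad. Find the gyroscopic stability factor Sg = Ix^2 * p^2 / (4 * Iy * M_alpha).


Sg = Ix^2 * p^2 / (4 * Iy * M_alpha) = (50e-9)^2 * 20300^2 / (4 * 60e-8 * 0.38) = 1.13

1.13


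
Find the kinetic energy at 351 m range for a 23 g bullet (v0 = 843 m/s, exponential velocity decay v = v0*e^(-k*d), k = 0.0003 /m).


v = v0*exp(-k*d) = 843*exp(-0.0003*351) = 758.746 m/s
E = 0.5*m*v^2 = 0.5*0.023*758.746^2 = 6620 J

6620 J


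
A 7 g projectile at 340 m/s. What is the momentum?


p = m*v = 0.007*340 = 2.38 kg·m/s

2.38 kg·m/s


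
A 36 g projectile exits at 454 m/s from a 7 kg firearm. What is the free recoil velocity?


v_recoil = m_p * v_p / m_gun = 0.036 * 454 / 7 = 2.335 m/s

2.335 m/s


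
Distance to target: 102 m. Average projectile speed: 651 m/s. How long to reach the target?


t = d/v = 102/651 = 0.1567 s

0.1567 s


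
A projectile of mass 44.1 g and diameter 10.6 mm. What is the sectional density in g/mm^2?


SD = m/d^2 = 44.1/10.6^2 = 0.3925 g/mm^2

0.3925 g/mm^2


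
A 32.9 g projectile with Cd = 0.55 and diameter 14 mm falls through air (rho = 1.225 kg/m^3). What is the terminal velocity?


A = pi*(d/2)^2 = pi*(14/2000)^2 = 1.53938e-04 m^2
vt = sqrt(2mg/(Cd*rho*A)) = sqrt(2*0.0329*9.81/(0.55 * 1.225 * 1.53938e-04)) = 78.89 m/s

78.89 m/s


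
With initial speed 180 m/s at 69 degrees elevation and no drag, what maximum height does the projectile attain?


H = (v0*sin(theta))^2 / (2g) = (180*sin(69°))^2 / (2*9.81) = 1439 m

1439 m


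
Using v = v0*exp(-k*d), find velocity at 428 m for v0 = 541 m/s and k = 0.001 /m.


v = v0*exp(-k*d) = 541*exp(-0.001*428) = 352.6 m/s

352.6 m/s


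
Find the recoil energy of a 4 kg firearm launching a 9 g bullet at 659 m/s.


v_r = m_p*v_p/m_gun = 0.009*659/4 = 1.48275 m/s, E_r = 0.5*m_gun*v_r^2 = 0.5*4*1.48275^2 = 4.397 J

4.397 J


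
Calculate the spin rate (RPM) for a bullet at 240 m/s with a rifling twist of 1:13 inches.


twist_m = 13*0.0254 = 0.3302 m
spin = v/twist = 240/0.3302 = 726.8322 rev/s
RPM = spin*60 = 726.8322*60 ≈ 43610 RPM

43610 RPM


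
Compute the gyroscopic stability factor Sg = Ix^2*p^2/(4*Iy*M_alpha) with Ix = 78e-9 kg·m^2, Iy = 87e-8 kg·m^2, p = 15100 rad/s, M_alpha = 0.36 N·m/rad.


Sg = Ix^2 * p^2 / (4 * Iy * M_alpha) = (78e-9)^2 * 15100^2 / (4 * 87e-8 * 0.36) = 1.107

1.107


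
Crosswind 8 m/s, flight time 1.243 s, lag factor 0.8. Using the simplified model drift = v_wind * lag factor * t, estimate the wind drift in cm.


drift = v_wind * lag * t = 8 * 0.8 * 1.243 = 7.9552 m ≈ 795.5 cm

795.5 cm


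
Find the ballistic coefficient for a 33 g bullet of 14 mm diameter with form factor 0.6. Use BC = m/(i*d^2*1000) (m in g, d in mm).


BC = m/(i*d^2*1000) = 33/(0.6 * 14^2 * 1000) = 0.0002806

0.0002806


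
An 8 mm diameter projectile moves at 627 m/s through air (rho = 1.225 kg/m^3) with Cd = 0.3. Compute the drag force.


A = pi*(d/2)^2 = pi*(8/2000)^2 = 5.02655e-05 m^2
Fd = 0.5*Cd*rho*A*v^2 = 0.5*0.3*1.225*5.02655e-05*627^2 = 3.631 N

3.631 N


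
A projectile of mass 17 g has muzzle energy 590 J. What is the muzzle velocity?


v = sqrt(2*E/m) = sqrt(2*590/0.017) = 263.5 m/s

263.5 m/s


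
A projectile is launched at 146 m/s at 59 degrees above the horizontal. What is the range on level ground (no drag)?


R = v0^2 * sin(2*theta) / g = 146^2 * sin(2*59°) / 9.81 = 1919 m

1919 m


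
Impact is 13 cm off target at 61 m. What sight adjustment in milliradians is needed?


1 mrad subtends 1 cm per 10 m of range, so adj = error_cm / (dist_m / 10) = 13 / (61/10) = 2.131 mrad

2.131 mrad


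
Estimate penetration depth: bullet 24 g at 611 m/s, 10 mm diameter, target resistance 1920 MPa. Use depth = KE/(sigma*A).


A = pi*(d/2)^2 = pi*(10/2)^2 = 78.5398 mm^2
E = 0.5*m*v^2 = 0.5*0.024*611^2 = 4479.85 J
depth = E/(sigma*A) = 4479.85 J / (1920 MPa * 78.5398 mm^2) = 4479.85/(1920 * 78.5398) m = 0.0297079 m ≈ 29.71 mm

29.71 mm


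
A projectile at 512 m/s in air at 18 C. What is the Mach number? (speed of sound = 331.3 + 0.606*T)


a = 331.3 + 0.606*(18) = 342.208 m/s
M = v/a = 512/342.208 = 1.496

1.496


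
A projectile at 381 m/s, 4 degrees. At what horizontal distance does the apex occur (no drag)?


R = v0^2*sin(2*theta)/g = 381^2*sin(2*4°)/9.81 = 2059.38 m
apex_dist = R/2 = 2059.38/2 = 1030 m

1030 m


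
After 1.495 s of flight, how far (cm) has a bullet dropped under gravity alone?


drop = 0.5*g*t^2 = 0.5*9.81*1.495^2 = 10.9628 m ≈ 1096 cm

1096 cm


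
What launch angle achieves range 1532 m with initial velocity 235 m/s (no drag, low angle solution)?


sin(2*theta) = R*g/v0^2 = 1532*9.81/235^2 = 0.27214, theta = arcsin(0.27214)/2 = 7.896°

7.896 degrees


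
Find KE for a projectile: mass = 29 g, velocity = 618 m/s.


E = 0.5*m*v^2 = 0.5*0.029*618^2 = 5538 J

5538 J


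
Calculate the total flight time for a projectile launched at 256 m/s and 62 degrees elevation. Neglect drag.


T = 2*v0*sin(theta)/g = 2*256*sin(62°)/9.81 = 46.08 s

46.08 s


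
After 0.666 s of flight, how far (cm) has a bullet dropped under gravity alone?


drop = 0.5*g*t^2 = 0.5*9.81*0.666^2 = 2.17564 m ≈ 217.6 cm

217.6 cm


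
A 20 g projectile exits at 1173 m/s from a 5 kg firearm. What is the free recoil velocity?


v_recoil = m_p * v_p / m_gun = 0.02 * 1173 / 5 = 4.692 m/s

4.692 m/s


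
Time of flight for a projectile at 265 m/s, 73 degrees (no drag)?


T = 2*v0*sin(theta)/g = 2*265*sin(73°)/9.81 = 51.67 s

51.67 s


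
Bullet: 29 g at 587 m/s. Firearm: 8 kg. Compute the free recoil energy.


v_r = m_p*v_p/m_gun = 0.029*587/8 = 2.12787 m/s, E_r = 0.5*m_gun*v_r^2 = 0.5*8*2.12787^2 = 18.11 J

18.11 J


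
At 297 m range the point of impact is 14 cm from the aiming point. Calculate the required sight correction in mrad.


1 mrad subtends 1 cm per 10 m of range, so adj = error_cm / (dist_m / 10) = 14 / (297/10) = 0.4714 mrad

0.4714 mrad


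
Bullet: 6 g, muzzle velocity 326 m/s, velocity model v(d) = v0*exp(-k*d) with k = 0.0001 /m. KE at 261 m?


v = v0*exp(-k*d) = 326*exp(-0.0001*261) = 317.601 m/s
E = 0.5*m*v^2 = 0.5*0.006*317.601^2 = 302.6 J

302.6 J


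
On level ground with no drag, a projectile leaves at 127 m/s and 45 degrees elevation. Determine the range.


R = v0^2 * sin(2*theta) / g = 127^2 * sin(2*45°) / 9.81 = 1644 m

1644 m


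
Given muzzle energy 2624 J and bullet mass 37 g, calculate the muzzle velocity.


v = sqrt(2*E/m) = sqrt(2*2624/0.037) = 376.6 m/s

376.6 m/s


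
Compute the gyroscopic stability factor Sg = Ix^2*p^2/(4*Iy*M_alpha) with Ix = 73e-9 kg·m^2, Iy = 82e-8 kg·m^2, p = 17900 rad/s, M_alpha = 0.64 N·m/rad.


Sg = Ix^2 * p^2 / (4 * Iy * M_alpha) = (73e-9)^2 * 17900^2 / (4 * 82e-8 * 0.64) = 0.8134

0.8134


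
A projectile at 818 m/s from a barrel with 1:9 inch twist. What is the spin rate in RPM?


twist_m = 9*0.0254 = 0.2286 m
spin = v/twist = 818/0.2286 = 3578.303 rev/s
RPM = spin*60 = 3578.303*60 ≈ 214698 RPM

214698 RPM


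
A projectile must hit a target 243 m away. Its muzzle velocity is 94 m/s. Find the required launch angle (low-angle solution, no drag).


sin(2*theta) = R*g/v0^2 = 243*9.81/94^2 = 0.269786, theta = arcsin(0.269786)/2 = 7.826°

7.826 degrees


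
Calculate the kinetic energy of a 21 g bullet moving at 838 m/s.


E = 0.5*m*v^2 = 0.5*0.021*838^2 = 7374 J

7374 J


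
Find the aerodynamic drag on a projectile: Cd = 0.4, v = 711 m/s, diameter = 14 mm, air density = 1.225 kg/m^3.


A = pi*(d/2)^2 = pi*(14/2000)^2 = 1.53938e-04 m^2
Fd = 0.5*Cd*rho*A*v^2 = 0.5*0.4*1.225*1.53938e-04*711^2 = 19.07 N

19.07 N


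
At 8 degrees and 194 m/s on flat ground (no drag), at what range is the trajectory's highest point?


R = v0^2*sin(2*theta)/g = 194^2*sin(2*8°)/9.81 = 1057.48 m
apex_dist = R/2 = 1057.48/2 = 528.7 m

528.7 m


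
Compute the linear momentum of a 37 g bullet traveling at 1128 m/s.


p = m*v = 0.037*1128 = 41.74 kg·m/s

41.74 kg·m/s


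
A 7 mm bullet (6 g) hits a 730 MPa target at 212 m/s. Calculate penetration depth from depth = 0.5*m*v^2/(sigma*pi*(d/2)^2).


A = pi*(d/2)^2 = pi*(7/2)^2 = 38.4845 mm^2
E = 0.5*m*v^2 = 0.5*0.006*212^2 = 134.832 J
depth = E/(sigma*A) = 134.832 J / (730 MPa * 38.4845 mm^2) = 134.832/(730 * 38.4845) m = 0.00479937 m ≈ 4.799 mm

4.799 mm


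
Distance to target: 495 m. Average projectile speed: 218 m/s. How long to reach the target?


t = d/v = 495/218 = 2.271 s

2.271 s


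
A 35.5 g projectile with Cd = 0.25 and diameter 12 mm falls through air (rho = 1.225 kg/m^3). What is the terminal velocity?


A = pi*(d/2)^2 = pi*(12/2000)^2 = 1.13097e-04 m^2
vt = sqrt(2mg/(Cd*rho*A)) = sqrt(2*0.0355*9.81/(0.25 * 1.225 * 1.13097e-04)) = 141.8 m/s

141.8 m/s


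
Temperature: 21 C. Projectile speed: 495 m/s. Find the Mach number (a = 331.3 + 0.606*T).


a = 331.3 + 0.606*(21) = 344.026 m/s
M = v/a = 495/344.026 = 1.439

1.439


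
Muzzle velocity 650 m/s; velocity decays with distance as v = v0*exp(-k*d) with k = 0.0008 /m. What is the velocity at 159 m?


v = v0*exp(-k*d) = 650*exp(-0.0008*159) = 572.4 m/s

572.4 m/s


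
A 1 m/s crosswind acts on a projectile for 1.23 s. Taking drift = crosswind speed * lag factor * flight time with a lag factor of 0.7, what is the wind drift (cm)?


drift = v_wind * lag * t = 1 * 0.7 * 1.23 = 0.861 m ≈ 86.1 cm

86.1 cm


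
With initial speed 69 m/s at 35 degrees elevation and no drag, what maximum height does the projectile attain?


H = (v0*sin(theta))^2 / (2g) = (69*sin(35°))^2 / (2*9.81) = 79.83 m

79.83 m


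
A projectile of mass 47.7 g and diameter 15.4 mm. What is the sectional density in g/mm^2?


SD = m/d^2 = 47.7/15.4^2 = 0.2011 g/mm^2

0.2011 g/mm^2


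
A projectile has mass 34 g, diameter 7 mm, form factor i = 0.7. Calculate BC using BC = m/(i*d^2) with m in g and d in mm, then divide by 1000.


BC = m/(i*d^2*1000) = 34/(0.7 * 7^2 * 1000) = 0.0009913

0.0009913


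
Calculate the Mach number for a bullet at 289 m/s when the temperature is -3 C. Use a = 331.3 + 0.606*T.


a = 331.3 + 0.606*(-3) = 329.482 m/s
M = v/a = 289/329.482 = 0.8771

0.8771


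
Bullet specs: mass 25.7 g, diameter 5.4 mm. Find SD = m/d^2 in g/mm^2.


SD = m/d^2 = 25.7/5.4^2 = 0.8813 g/mm^2

0.8813 g/mm^2


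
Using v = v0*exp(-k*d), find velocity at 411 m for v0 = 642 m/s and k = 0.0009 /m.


v = v0*exp(-k*d) = 642*exp(-0.0009*411) = 443.5 m/s

443.5 m/s


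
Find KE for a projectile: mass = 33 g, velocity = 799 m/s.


E = 0.5*m*v^2 = 0.5*0.033*799^2 = 10534 J

10534 J


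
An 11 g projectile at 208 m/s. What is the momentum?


p = m*v = 0.011*208 = 2.288 kg·m/s

2.288 kg·m/s


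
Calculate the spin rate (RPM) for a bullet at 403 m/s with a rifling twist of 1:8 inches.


twist_m = 8*0.0254 = 0.2032 m
spin = v/twist = 403/0.2032 = 1983.268 rev/s
RPM = spin*60 = 1983.268*60 ≈ 118996 RPM

118996 RPM


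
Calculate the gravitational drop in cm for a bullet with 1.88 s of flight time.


drop = 0.5*g*t^2 = 0.5*9.81*1.88^2 = 17.3362 m ≈ 1734 cm

1734 cm


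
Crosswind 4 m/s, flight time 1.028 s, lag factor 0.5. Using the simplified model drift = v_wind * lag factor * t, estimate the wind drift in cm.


drift = v_wind * lag * t = 4 * 0.5 * 1.028 = 2.056 m ≈ 205.6 cm

205.6 cm


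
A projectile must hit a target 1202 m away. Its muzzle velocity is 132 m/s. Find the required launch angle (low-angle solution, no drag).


sin(2*theta) = R*g/v0^2 = 1202*9.81/132^2 = 0.676746, theta = arcsin(0.676746)/2 = 21.29°

21.29 degrees


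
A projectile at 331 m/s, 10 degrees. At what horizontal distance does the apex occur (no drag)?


R = v0^2*sin(2*theta)/g = 331^2*sin(2*10°)/9.81 = 3819.78 m
apex_dist = R/2 = 3819.78/2 = 1910 m

1910 m


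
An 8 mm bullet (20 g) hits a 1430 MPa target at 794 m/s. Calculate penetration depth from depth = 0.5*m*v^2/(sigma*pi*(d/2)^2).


A = pi*(d/2)^2 = pi*(8/2)^2 = 50.2655 mm^2
E = 0.5*m*v^2 = 0.5*0.02*794^2 = 6304.36 J
depth = E/(sigma*A) = 6304.36 J / (1430 MPa * 50.2655 mm^2) = 6304.36/(1430 * 50.2655) m = 0.0877072 m ≈ 87.71 mm

87.71 mm


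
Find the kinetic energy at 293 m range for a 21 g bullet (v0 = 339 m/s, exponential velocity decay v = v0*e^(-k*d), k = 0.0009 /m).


v = v0*exp(-k*d) = 339*exp(-0.0009*293) = 260.421 m/s
E = 0.5*m*v^2 = 0.5*0.021*260.421^2 = 712.1 J

712.1 J


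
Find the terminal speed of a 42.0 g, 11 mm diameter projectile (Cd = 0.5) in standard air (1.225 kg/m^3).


A = pi*(d/2)^2 = pi*(11/2000)^2 = 9.50332e-05 m^2
vt = sqrt(2mg/(Cd*rho*A)) = sqrt(2*0.042*9.81/(0.5 * 1.225 * 9.50332e-05)) = 119 m/s

119 m/s


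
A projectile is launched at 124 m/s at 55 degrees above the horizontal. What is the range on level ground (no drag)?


R = v0^2 * sin(2*theta) / g = 124^2 * sin(2*55°) / 9.81 = 1473 m

1473 m


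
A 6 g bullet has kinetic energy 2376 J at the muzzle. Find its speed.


v = sqrt(2*E/m) = sqrt(2*2376/0.006) = 889.9 m/s

889.9 m/s


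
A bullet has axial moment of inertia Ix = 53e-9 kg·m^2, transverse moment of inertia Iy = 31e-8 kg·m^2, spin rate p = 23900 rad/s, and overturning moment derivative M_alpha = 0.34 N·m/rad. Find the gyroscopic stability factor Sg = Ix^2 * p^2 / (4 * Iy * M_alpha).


Sg = Ix^2 * p^2 / (4 * Iy * M_alpha) = (53e-9)^2 * 23900^2 / (4 * 31e-8 * 0.34) = 3.806

3.806


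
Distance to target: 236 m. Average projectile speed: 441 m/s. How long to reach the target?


t = d/v = 236/441 = 0.5351 s

0.5351 s


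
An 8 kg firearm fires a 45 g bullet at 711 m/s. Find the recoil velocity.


v_recoil = m_p * v_p / m_gun = 0.045 * 711 / 8 = 3.999 m/s

3.999 m/s


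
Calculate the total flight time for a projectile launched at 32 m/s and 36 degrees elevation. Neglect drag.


T = 2*v0*sin(theta)/g = 2*32*sin(36°)/9.81 = 3.835 s

3.835 s


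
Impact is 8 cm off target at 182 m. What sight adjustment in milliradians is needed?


1 mrad subtends 1 cm per 10 m of range, so adj = error_cm / (dist_m / 10) = 8 / (182/10) = 0.4396 mrad

0.4396 mrad


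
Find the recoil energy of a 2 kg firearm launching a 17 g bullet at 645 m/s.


v_r = m_p*v_p/m_gun = 0.017*645/2 = 5.4825 m/s, E_r = 0.5*m_gun*v_r^2 = 0.5*2*5.4825^2 = 30.06 J

30.06 J


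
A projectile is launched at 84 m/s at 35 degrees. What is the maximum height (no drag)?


H = (v0*sin(theta))^2 / (2g) = (84*sin(35°))^2 / (2*9.81) = 118.3 m

118.3 m


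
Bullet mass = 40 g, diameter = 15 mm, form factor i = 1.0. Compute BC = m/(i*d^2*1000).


BC = m/(i*d^2*1000) = 40/(1.0 * 15^2 * 1000) = 0.0001778

0.0001778


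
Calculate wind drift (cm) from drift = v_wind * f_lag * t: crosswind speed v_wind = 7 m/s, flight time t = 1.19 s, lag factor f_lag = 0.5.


drift = v_wind * lag * t = 7 * 0.5 * 1.19 = 4.165 m ≈ 416.5 cm

416.5 cm


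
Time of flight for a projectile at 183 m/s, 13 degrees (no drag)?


T = 2*v0*sin(theta)/g = 2*183*sin(13°)/9.81 = 8.393 s

8.393 s


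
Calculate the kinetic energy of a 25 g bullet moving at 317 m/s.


E = 0.5*m*v^2 = 0.5*0.025*317^2 = 1256 J

1256 J


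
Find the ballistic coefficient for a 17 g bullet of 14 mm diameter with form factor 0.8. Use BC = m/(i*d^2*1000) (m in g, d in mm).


BC = m/(i*d^2*1000) = 17/(0.8 * 14^2 * 1000) = 0.0001084

0.0001084


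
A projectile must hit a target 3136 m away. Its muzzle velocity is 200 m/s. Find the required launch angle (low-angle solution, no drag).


sin(2*theta) = R*g/v0^2 = 3136*9.81/200^2 = 0.769104, theta = arcsin(0.769104)/2 = 25.14°

25.14 degrees


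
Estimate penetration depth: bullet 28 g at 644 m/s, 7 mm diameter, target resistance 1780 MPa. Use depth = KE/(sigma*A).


A = pi*(d/2)^2 = pi*(7/2)^2 = 38.4845 mm^2
E = 0.5*m*v^2 = 0.5*0.028*644^2 = 5806.3 J
depth = E/(sigma*A) = 5806.3 J / (1780 MPa * 38.4845 mm^2) = 5806.3/(1780 * 38.4845) m = 0.0847606 m ≈ 84.76 mm

84.76 mm


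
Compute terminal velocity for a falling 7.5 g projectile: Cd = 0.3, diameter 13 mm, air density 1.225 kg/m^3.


A = pi*(d/2)^2 = pi*(13/2000)^2 = 1.32732e-04 m^2
vt = sqrt(2mg/(Cd*rho*A)) = sqrt(2*0.0075*9.81/(0.3 * 1.225 * 1.32732e-04)) = 54.92 m/s

54.92 m/s


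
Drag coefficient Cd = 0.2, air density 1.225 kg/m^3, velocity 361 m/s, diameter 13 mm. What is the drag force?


A = pi*(d/2)^2 = pi*(13/2000)^2 = 1.32732e-04 m^2
Fd = 0.5*Cd*rho*A*v^2 = 0.5*0.2*1.225*1.32732e-04*361^2 = 2.119 N

2.119 N


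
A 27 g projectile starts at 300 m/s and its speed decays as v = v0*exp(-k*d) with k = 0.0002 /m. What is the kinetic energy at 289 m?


v = v0*exp(-k*d) = 300*exp(-0.0002*289) = 283.152 m/s
E = 0.5*m*v^2 = 0.5*0.027*283.152^2 = 1082 J

1082 J


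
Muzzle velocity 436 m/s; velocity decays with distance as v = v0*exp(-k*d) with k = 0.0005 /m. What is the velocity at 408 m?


v = v0*exp(-k*d) = 436*exp(-0.0005*408) = 355.5 m/s

355.5 m/s


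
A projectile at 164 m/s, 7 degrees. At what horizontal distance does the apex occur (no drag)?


R = v0^2*sin(2*theta)/g = 164^2*sin(2*7°)/9.81 = 663.275 m
apex_dist = R/2 = 663.275/2 = 331.6 m

331.6 m


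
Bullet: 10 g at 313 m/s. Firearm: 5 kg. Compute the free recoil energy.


v_r = m_p*v_p/m_gun = 0.01*313/5 = 0.626 m/s, E_r = 0.5*m_gun*v_r^2 = 0.5*5*0.626^2 = 0.9797 J

0.9797 J


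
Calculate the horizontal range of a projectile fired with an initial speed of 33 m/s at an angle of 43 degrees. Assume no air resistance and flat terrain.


R = v0^2 * sin(2*theta) / g = 33^2 * sin(2*43°) / 9.81 = 110.7 m

110.7 m


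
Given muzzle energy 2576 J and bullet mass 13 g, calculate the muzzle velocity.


v = sqrt(2*E/m) = sqrt(2*2576/0.013) = 629.5 m/s

629.5 m/s


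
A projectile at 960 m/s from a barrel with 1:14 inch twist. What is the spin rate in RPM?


twist_m = 14*0.0254 = 0.3556 m
spin = v/twist = 960/0.3556 = 2699.663 rev/s
RPM = spin*60 = 2699.663*60 ≈ 161980 RPM

161980 RPM


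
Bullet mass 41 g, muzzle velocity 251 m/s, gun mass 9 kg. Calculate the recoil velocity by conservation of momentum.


v_recoil = m_p * v_p / m_gun = 0.041 * 251 / 9 = 1.143 m/s

1.143 m/s


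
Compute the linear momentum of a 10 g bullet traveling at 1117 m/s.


p = m*v = 0.01*1117 = 11.17 kg·m/s

11.17 kg·m/s


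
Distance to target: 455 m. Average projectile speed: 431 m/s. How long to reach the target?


t = d/v = 455/431 = 1.056 s

1.056 s


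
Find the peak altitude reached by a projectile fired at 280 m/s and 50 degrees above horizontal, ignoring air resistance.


H = (v0*sin(theta))^2 / (2g) = (280*sin(50°))^2 / (2*9.81) = 2345 m

2345 m


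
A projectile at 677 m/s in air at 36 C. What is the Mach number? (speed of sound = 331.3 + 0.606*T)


a = 331.3 + 0.606*(36) = 353.116 m/s
M = v/a = 677/353.116 = 1.917

1.917


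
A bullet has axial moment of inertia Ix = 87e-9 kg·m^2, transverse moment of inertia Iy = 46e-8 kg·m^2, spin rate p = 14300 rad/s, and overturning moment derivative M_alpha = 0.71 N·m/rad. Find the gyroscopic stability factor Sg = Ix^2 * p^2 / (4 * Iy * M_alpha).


Sg = Ix^2 * p^2 / (4 * Iy * M_alpha) = (87e-9)^2 * 14300^2 / (4 * 46e-8 * 0.71) = 1.185

1.185


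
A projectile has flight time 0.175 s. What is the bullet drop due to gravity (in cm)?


drop = 0.5*g*t^2 = 0.5*9.81*0.175^2 = 0.150216 m ≈ 15.02 cm

15.02 cm


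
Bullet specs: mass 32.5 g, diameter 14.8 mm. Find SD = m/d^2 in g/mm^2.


SD = m/d^2 = 32.5/14.8^2 = 0.1484 g/mm^2

0.1484 g/mm^2


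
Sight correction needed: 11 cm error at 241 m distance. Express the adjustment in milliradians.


1 mrad subtends 1 cm per 10 m of range, so adj = error_cm / (dist_m / 10) = 11 / (241/10) = 0.4564 mrad

0.4564 mrad


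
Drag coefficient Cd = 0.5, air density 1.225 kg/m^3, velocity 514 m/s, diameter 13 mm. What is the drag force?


A = pi*(d/2)^2 = pi*(13/2000)^2 = 1.32732e-04 m^2
Fd = 0.5*Cd*rho*A*v^2 = 0.5*0.5*1.225*1.32732e-04*514^2 = 10.74 N

10.74 N


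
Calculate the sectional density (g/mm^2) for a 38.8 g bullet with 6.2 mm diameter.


SD = m/d^2 = 38.8/6.2^2 = 1.009 g/mm^2

1.009 g/mm^2


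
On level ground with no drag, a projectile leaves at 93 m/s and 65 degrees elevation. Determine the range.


R = v0^2 * sin(2*theta) / g = 93^2 * sin(2*65°) / 9.81 = 675.4 m

675.4 m


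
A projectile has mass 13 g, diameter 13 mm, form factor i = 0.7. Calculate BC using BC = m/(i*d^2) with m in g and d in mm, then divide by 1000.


BC = m/(i*d^2*1000) = 13/(0.7 * 13^2 * 1000) = 0.0001099

0.0001099


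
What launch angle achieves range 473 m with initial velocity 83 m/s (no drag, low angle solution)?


sin(2*theta) = R*g/v0^2 = 473*9.81/83^2 = 0.673556, theta = arcsin(0.673556)/2 = 21.17°

21.17 degrees


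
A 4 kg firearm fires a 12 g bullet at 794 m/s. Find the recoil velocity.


v_recoil = m_p * v_p / m_gun = 0.012 * 794 / 4 = 2.382 m/s

2.382 m/s


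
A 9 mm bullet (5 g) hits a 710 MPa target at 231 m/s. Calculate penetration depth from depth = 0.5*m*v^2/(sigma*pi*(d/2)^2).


A = pi*(d/2)^2 = pi*(9/2)^2 = 63.6173 mm^2
E = 0.5*m*v^2 = 0.5*0.005*231^2 = 133.403 J
depth = E/(sigma*A) = 133.403 J / (710 MPa * 63.6173 mm^2) = 133.403/(710 * 63.6173) m = 0.00295346 m ≈ 2.953 mm

2.953 mm


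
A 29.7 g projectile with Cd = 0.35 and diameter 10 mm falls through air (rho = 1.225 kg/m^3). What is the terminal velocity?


A = pi*(d/2)^2 = pi*(10/2000)^2 = 7.85398e-05 m^2
vt = sqrt(2mg/(Cd*rho*A)) = sqrt(2*0.0297*9.81/(0.35 * 1.225 * 7.85398e-05)) = 131.5 m/s

131.5 m/s


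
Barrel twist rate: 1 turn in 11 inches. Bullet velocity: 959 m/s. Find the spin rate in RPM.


twist_m = 11*0.0254 = 0.2794 m
spin = v/twist = 959/0.2794 = 3432.355 rev/s
RPM = spin*60 = 3432.355*60 ≈ 205941 RPM

205941 RPM


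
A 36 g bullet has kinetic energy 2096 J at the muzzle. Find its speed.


v = sqrt(2*E/m) = sqrt(2*2096/0.036) = 341.2 m/s

341.2 m/s


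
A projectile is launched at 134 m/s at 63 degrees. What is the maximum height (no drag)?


H = (v0*sin(theta))^2 / (2g) = (134*sin(63°))^2 / (2*9.81) = 726.6 m

726.6 m


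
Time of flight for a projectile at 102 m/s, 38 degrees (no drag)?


T = 2*v0*sin(theta)/g = 2*102*sin(38°)/9.81 = 12.8 s

12.8 s


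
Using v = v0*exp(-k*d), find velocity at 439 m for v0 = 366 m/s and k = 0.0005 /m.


v = v0*exp(-k*d) = 366*exp(-0.0005*439) = 293.9 m/s

293.9 m/s


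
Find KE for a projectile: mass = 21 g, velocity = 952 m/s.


E = 0.5*m*v^2 = 0.5*0.021*952^2 = 9516 J

9516 J


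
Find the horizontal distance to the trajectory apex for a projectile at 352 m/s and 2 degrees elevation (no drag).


R = v0^2*sin(2*theta)/g = 352^2*sin(2*2°)/9.81 = 881.051 m
apex_dist = R/2 = 881.051/2 = 440.5 m

440.5 m


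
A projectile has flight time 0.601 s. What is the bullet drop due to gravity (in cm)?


drop = 0.5*g*t^2 = 0.5*9.81*0.601^2 = 1.77169 m ≈ 177.2 cm

177.2 cm


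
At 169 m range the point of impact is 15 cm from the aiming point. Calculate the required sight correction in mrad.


1 mrad subtends 1 cm per 10 m of range, so adj = error_cm / (dist_m / 10) = 15 / (169/10) = 0.8876 mrad

0.8876 mrad


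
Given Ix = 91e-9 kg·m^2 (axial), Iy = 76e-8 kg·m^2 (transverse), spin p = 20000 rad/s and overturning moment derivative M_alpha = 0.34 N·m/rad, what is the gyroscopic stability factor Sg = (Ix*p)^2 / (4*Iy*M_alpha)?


Sg = Ix^2 * p^2 / (4 * Iy * M_alpha) = (91e-9)^2 * 20000^2 / (4 * 76e-8 * 0.34) = 3.205

3.205


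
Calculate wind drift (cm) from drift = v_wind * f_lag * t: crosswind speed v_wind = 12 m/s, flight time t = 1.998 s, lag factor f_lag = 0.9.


drift = v_wind * lag * t = 12 * 0.9 * 1.998 = 21.5784 m ≈ 2158 cm

2158 cm


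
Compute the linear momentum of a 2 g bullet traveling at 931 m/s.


p = m*v = 0.002*931 = 1.862 kg·m/s

1.862 kg·m/s


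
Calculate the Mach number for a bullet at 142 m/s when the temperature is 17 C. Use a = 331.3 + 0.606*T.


a = 331.3 + 0.606*(17) = 341.602 m/s
M = v/a = 142/341.602 = 0.4157

0.4157


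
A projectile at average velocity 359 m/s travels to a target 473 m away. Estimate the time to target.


t = d/v = 473/359 = 1.318 s

1.318 s


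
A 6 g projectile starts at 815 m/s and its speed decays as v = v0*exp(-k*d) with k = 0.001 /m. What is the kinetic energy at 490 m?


v = v0*exp(-k*d) = 815*exp(-0.001*490) = 499.291 m/s
E = 0.5*m*v^2 = 0.5*0.006*499.291^2 = 747.9 J

747.9 J


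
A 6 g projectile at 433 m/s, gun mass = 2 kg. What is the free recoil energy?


v_r = m_p*v_p/m_gun = 0.006*433/2 = 1.299 m/s, E_r = 0.5*m_gun*v_r^2 = 0.5*2*1.299^2 = 1.687 J

1.687 J


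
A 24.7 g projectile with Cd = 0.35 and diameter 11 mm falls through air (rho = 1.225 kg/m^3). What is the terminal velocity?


A = pi*(d/2)^2 = pi*(11/2000)^2 = 9.50332e-05 m^2
vt = sqrt(2mg/(Cd*rho*A)) = sqrt(2*0.0247*9.81/(0.35 * 1.225 * 9.50332e-05)) = 109.1 m/s

109.1 m/s


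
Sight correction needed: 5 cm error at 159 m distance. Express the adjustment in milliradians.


1 mrad subtends 1 cm per 10 m of range, so adj = error_cm / (dist_m / 10) = 5 / (159/10) = 0.3145 mrad

0.3145 mrad


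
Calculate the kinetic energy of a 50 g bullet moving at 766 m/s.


E = 0.5*m*v^2 = 0.5*0.05*766^2 = 14669 J

14669 J


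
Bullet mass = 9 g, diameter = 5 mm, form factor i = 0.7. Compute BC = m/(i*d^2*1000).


BC = m/(i*d^2*1000) = 9/(0.7 * 5^2 * 1000) = 0.0005143

0.0005143


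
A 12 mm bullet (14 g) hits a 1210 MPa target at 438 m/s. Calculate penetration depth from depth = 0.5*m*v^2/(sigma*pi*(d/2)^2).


A = pi*(d/2)^2 = pi*(12/2)^2 = 113.097 mm^2
E = 0.5*m*v^2 = 0.5*0.014*438^2 = 1342.91 J
depth = E/(sigma*A) = 1342.91 J / (1210 MPa * 113.097 mm^2) = 1342.91/(1210 * 113.097) m = 0.00981315 m ≈ 9.813 mm

9.813 mm


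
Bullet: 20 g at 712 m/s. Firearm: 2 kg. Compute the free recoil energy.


v_r = m_p*v_p/m_gun = 0.02*712/2 = 7.12 m/s, E_r = 0.5*m_gun*v_r^2 = 0.5*2*7.12^2 = 50.69 J

50.69 J


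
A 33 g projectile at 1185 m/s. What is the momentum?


p = m*v = 0.033*1185 = 39.11 kg·m/s

39.11 kg·m/s


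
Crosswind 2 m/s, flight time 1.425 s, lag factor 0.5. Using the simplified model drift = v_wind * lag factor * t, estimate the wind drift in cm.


drift = v_wind * lag * t = 2 * 0.5 * 1.425 = 1.425 m ≈ 142.5 cm

142.5 cm


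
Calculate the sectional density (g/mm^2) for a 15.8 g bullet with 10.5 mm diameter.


SD = m/d^2 = 15.8/10.5^2 = 0.1433 g/mm^2

0.1433 g/mm^2


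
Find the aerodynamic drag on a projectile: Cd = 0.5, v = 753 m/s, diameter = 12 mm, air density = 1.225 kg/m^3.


A = pi*(d/2)^2 = pi*(12/2000)^2 = 1.13097e-04 m^2
Fd = 0.5*Cd*rho*A*v^2 = 0.5*0.5*1.225*1.13097e-04*753^2 = 19.64 N

19.64 N


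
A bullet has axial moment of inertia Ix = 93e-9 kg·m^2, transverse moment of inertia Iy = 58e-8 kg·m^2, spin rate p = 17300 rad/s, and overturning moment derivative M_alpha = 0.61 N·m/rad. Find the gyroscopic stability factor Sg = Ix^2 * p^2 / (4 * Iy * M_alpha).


Sg = Ix^2 * p^2 / (4 * Iy * M_alpha) = (93e-9)^2 * 17300^2 / (4 * 58e-8 * 0.61) = 1.829

1.829


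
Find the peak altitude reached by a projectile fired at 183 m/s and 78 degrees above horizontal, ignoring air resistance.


H = (v0*sin(theta))^2 / (2g) = (183*sin(78°))^2 / (2*9.81) = 1633 m

1633 m


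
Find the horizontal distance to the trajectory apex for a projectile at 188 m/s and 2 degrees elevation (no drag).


R = v0^2*sin(2*theta)/g = 188^2*sin(2*2°)/9.81 = 251.322 m
apex_dist = R/2 = 251.322/2 = 125.7 m

125.7 m


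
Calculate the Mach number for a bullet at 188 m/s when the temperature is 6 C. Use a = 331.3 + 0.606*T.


a = 331.3 + 0.606*(6) = 334.936 m/s
M = v/a = 188/334.936 = 0.5613

0.5613


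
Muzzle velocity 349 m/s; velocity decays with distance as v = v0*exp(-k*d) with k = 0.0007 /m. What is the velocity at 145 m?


v = v0*exp(-k*d) = 349*exp(-0.0007*145) = 315.3 m/s

315.3 m/s


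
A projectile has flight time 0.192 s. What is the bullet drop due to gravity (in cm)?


drop = 0.5*g*t^2 = 0.5*9.81*0.192^2 = 0.180818 m ≈ 18.08 cm

18.08 cm


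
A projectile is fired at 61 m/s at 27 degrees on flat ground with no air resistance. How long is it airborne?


T = 2*v0*sin(theta)/g = 2*61*sin(27°)/9.81 = 5.646 s

5.646 s


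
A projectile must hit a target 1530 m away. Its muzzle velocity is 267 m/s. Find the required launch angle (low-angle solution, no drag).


sin(2*theta) = R*g/v0^2 = 1530*9.81/267^2 = 0.210542, theta = arcsin(0.210542)/2 = 6.077°

6.077 degrees


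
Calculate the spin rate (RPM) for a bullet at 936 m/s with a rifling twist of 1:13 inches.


twist_m = 13*0.0254 = 0.3302 m
spin = v/twist = 936/0.3302 = 2834.646 rev/s
RPM = spin*60 = 2834.646*60 ≈ 170079 RPM

170079 RPM


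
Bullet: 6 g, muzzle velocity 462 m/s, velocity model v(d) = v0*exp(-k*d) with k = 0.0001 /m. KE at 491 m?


v = v0*exp(-k*d) = 462*exp(-0.0001*491) = 439.864 m/s
E = 0.5*m*v^2 = 0.5*0.006*439.864^2 = 580.4 J

580.4 J


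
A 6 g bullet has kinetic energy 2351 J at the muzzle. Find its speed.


v = sqrt(2*E/m) = sqrt(2*2351/0.006) = 885.2 m/s

885.2 m/s


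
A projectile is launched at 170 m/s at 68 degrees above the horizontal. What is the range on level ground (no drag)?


R = v0^2 * sin(2*theta) / g = 170^2 * sin(2*68°) / 9.81 = 2046 m

2046 m


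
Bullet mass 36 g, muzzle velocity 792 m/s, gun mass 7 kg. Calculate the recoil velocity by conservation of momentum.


v_recoil = m_p * v_p / m_gun = 0.036 * 792 / 7 = 4.073 m/s

4.073 m/s


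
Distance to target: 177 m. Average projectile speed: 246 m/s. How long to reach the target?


t = d/v = 177/246 = 0.7195 s

0.7195 s


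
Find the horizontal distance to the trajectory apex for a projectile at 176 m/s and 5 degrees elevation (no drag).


R = v0^2*sin(2*theta)/g = 176^2*sin(2*5°)/9.81 = 548.31 m
apex_dist = R/2 = 548.31/2 = 274.2 m

274.2 m


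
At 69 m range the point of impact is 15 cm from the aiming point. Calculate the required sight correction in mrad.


1 mrad subtends 1 cm per 10 m of range, so adj = error_cm / (dist_m / 10) = 15 / (69/10) = 2.174 mrad

2.174 mrad


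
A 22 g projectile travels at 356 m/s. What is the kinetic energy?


E = 0.5*m*v^2 = 0.5*0.022*356^2 = 1394 J

1394 J


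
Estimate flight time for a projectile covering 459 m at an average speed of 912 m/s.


t = d/v = 459/912 = 0.5033 s

0.5033 s


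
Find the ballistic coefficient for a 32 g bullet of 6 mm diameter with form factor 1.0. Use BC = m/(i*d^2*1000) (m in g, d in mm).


BC = m/(i*d^2*1000) = 32/(1.0 * 6^2 * 1000) = 0.0008889

0.0008889


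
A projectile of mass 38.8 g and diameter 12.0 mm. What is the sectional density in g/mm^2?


SD = m/d^2 = 38.8/12.0^2 = 0.2694 g/mm^2

0.2694 g/mm^2


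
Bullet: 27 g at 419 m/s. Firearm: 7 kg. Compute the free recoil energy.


v_r = m_p*v_p/m_gun = 0.027*419/7 = 1.61614 m/s, E_r = 0.5*m_gun*v_r^2 = 0.5*7*1.61614^2 = 9.142 J

9.142 J


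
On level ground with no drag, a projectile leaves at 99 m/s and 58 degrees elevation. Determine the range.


R = v0^2 * sin(2*theta) / g = 99^2 * sin(2*58°) / 9.81 = 898 m

898 m


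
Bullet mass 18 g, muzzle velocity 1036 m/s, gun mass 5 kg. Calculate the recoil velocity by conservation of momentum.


v_recoil = m_p * v_p / m_gun = 0.018 * 1036 / 5 = 3.73 m/s

3.73 m/s


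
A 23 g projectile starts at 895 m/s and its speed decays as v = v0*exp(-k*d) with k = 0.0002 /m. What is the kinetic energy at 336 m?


v = v0*exp(-k*d) = 895*exp(-0.0002*336) = 836.832 m/s
E = 0.5*m*v^2 = 0.5*0.023*836.832^2 = 8053 J

8053 J


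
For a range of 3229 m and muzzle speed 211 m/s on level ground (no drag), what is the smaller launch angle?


sin(2*theta) = R*g/v0^2 = 3229*9.81/211^2 = 0.711495, theta = arcsin(0.711495)/2 = 22.68°

22.68 degrees


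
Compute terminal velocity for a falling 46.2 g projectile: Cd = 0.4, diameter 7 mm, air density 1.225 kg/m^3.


A = pi*(d/2)^2 = pi*(7/2000)^2 = 3.84845e-05 m^2
vt = sqrt(2mg/(Cd*rho*A)) = sqrt(2*0.0462*9.81/(0.4 * 1.225 * 3.84845e-05)) = 219.2 m/s

219.2 m/s


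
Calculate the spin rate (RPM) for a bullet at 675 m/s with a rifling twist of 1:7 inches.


twist_m = 7*0.0254 = 0.1778 m
spin = v/twist = 675/0.1778 = 3796.4 rev/s
RPM = spin*60 = 3796.4*60 ≈ 227784 RPM

227784 RPM


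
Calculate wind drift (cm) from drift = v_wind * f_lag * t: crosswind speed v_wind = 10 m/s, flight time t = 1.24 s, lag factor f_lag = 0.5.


drift = v_wind * lag * t = 10 * 0.5 * 1.24 = 6.2 m ≈ 620 cm

620 cm


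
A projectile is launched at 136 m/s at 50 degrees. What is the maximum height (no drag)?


H = (v0*sin(theta))^2 / (2g) = (136*sin(50°))^2 / (2*9.81) = 553.2 m

553.2 m


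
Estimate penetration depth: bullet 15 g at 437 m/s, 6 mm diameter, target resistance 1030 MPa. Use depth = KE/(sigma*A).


A = pi*(d/2)^2 = pi*(6/2)^2 = 28.2743 mm^2
E = 0.5*m*v^2 = 0.5*0.015*437^2 = 1432.27 J
depth = E/(sigma*A) = 1432.27 J / (1030 MPa * 28.2743 mm^2) = 1432.27/(1030 * 28.2743) m = 0.0491807 m ≈ 49.18 mm

49.18 mm


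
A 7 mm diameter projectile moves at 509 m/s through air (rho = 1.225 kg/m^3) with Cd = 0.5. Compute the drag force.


A = pi*(d/2)^2 = pi*(7/2000)^2 = 3.84845e-05 m^2
Fd = 0.5*Cd*rho*A*v^2 = 0.5*0.5*1.225*3.84845e-05*509^2 = 3.053 N

3.053 N


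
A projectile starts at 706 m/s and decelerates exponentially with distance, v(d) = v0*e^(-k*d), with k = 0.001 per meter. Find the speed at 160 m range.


v = v0*exp(-k*d) = 706*exp(-0.001*160) = 601.6 m/s

601.6 m/s


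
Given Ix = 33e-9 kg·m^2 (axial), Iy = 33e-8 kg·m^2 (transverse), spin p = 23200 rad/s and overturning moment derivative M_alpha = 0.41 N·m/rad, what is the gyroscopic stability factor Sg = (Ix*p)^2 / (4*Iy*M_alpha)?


Sg = Ix^2 * p^2 / (4 * Iy * M_alpha) = (33e-9)^2 * 23200^2 / (4 * 33e-8 * 0.41) = 1.083

1.083


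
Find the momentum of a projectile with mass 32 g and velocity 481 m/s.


p = m*v = 0.032*481 = 15.39 kg·m/s

15.39 kg·m/s


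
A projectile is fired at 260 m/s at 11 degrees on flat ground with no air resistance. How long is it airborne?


T = 2*v0*sin(theta)/g = 2*260*sin(11°)/9.81 = 10.11 s

10.11 s


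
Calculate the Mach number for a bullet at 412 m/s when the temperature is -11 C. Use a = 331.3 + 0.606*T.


a = 331.3 + 0.606*(-11) = 324.634 m/s
M = v/a = 412/324.634 = 1.269

1.269


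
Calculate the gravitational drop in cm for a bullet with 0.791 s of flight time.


drop = 0.5*g*t^2 = 0.5*9.81*0.791^2 = 3.06897 m ≈ 306.9 cm

306.9 cm


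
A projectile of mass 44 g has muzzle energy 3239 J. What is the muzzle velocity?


v = sqrt(2*E/m) = sqrt(2*3239/0.044) = 383.7 m/s

383.7 m/s


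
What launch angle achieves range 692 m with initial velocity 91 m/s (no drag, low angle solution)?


sin(2*theta) = R*g/v0^2 = 692*9.81/91^2 = 0.819771, theta = arcsin(0.819771)/2 = 27.53°

27.53 degrees


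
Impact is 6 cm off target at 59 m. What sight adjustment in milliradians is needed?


1 mrad subtends 1 cm per 10 m of range, so adj = error_cm / (dist_m / 10) = 6 / (59/10) = 1.017 mrad

1.017 mrad


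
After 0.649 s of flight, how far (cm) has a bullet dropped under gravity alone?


drop = 0.5*g*t^2 = 0.5*9.81*0.649^2 = 2.06599 m ≈ 206.6 cm

206.6 cm


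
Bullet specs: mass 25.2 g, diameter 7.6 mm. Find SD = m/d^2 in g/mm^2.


SD = m/d^2 = 25.2/7.6^2 = 0.4363 g/mm^2

0.4363 g/mm^2


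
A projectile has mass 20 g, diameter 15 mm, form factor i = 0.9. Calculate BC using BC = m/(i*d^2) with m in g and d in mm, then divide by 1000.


BC = m/(i*d^2*1000) = 20/(0.9 * 15^2 * 1000) = 9.877e-05

9.877e-05


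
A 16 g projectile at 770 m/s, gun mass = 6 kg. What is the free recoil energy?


v_r = m_p*v_p/m_gun = 0.016*770/6 = 2.05333 m/s, E_r = 0.5*m_gun*v_r^2 = 0.5*6*2.05333^2 = 12.65 J

12.65 J


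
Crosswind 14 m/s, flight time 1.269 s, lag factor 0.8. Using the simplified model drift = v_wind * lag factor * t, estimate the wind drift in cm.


drift = v_wind * lag * t = 14 * 0.8 * 1.269 = 14.2128 m ≈ 1421 cm

1421 cm


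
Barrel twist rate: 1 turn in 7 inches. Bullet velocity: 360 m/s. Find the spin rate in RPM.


twist_m = 7*0.0254 = 0.1778 m
spin = v/twist = 360/0.1778 = 2024.747 rev/s
RPM = spin*60 = 2024.747*60 ≈ 121485 RPM

121485 RPM


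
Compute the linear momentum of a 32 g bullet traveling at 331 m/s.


p = m*v = 0.032*331 = 10.59 kg·m/s

10.59 kg·m/s


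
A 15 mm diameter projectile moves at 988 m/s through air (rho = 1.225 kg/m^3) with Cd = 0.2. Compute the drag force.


A = pi*(d/2)^2 = pi*(15/2000)^2 = 1.76715e-04 m^2
Fd = 0.5*Cd*rho*A*v^2 = 0.5*0.2*1.225*1.76715e-04*988^2 = 21.13 N

21.13 N
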